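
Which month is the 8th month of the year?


Month 8 of 12

August


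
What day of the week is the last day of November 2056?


November 2056 has 30 days
Anchor: Jan 1, 2056. With p = 2056 - 1 = 2055: (p + p//4 - p//100 + p//400) mod 7 = (2055 + 513 - 20 + 5) mod 7 = 2553 mod 7 = 5 -> Saturday (Mon=0 ... Sun=6)
Days before November (Jan-Oct): 305; November 1 index = (5 + 305) mod 7 = 2 -> Wednesday
Last day offset: 30 - 1 = 29 days
Weekday index = (2 + 29) mod 7 = 3

Thursday, November 30


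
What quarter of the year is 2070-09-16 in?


Month: September (month 9)
Q1: Jan-Mar, Q2: Apr-Jun, Q3: Jul-Sep, Q4: Oct-Dec

Q3


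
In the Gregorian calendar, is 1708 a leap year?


Gregorian leap year rule: divisible by 4, but not by 100, unless also by 400.
1708 is divisible by 4 but not 100 -> leap year

Yes


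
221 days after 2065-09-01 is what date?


Start: 2065-09-01, add 221 days
September 2065 has 30 days: 30 - 1 = 29 days to September 30 -> 192 left
October 2065 has 31 days -> 161 left
November 2065 has 30 days -> 131 left
December 2065 has 31 days -> 100 left
January 2066 has 31 days -> 69 left
February 2066 has 28 days -> 41 left
March 2066 has 31 days -> 10 left
April 2066: 10 <= 30 -> lands on April 10

Result: 2066-04-10


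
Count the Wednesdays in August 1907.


August 1907 has 31 days
Anchor: Jan 1, 1907. With p = 1907 - 1 = 1906: (p + p//4 - p//100 + p//400) mod 7 = (1906 + 476 - 19 + 4) mod 7 = 2367 mod 7 = 1 -> Tuesday (Mon=0 ... Sun=6)
Days before August (Jan-Jul): 212; August 1 index = (1 + 212) mod 7 = 3 -> Thursday
First Wednesday is August 7
Wednesdays: 7, 14, 21, 28

4 Wednesdays


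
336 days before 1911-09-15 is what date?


Start: 1911-09-15, subtract 336 days
Back 15 days from September 15 reaches August 31, 1911 -> 321 left
August 1911 has 31 days -> back to July 31, 1911 -> 290 left
July 1911 has 31 days -> back to June 30, 1911 -> 259 left
June 1911 has 30 days -> back to May 31, 1911 -> 229 left
May 1911 has 31 days -> back to April 30, 1911 -> 198 left
April 1911 has 30 days -> back to March 31, 1911 -> 168 left
March 1911 has 31 days -> back to February 28, 1911 -> 137 left
February 1911 has 28 days -> back to January 31, 1911 -> 109 left
January 1911 has 31 days -> back to December 31, 1910 -> 78 left
December 1910 has 31 days -> back to November 30, 1910 -> 47 left
November 1910 has 30 days -> back to October 31, 1910 -> 17 left
October 1910: 31 - 17 = 14 -> lands on October 14

Result: 1910-10-14


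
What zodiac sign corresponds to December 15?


Date: December 15
Conventional tropical zodiac dates: Sagittarius from November 22 onward; Capricorn starts December 22
December 15 falls within the Sagittarius range

Sagittarius


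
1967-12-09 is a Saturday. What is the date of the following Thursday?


Current: Saturday
Target: Thursday
Days ahead: 5

Next Thursday: 1967-12-14


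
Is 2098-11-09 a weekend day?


Anchor: Jan 1, 2098. With p = 2098 - 1 = 2097: (p + p//4 - p//100 + p//400) mod 7 = (2097 + 524 - 20 + 5) mod 7 = 2606 mod 7 = 2 -> Wednesday (Mon=0 ... Sun=6)
Day of year: 313; offset = 312
Weekday index = (2 + 312) mod 7 = 6 -> Sunday
Weekend days: Saturday, Sunday

Yes


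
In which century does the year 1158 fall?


Century = (year - 1) // 100 + 1
= (1158 - 1) // 100 + 1
= 1157 // 100 + 1
= 11 + 1

12th century


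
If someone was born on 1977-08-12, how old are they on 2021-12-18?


Birth: 1977-08-12
Reference: 2021-12-18
Year difference: 2021 - 1977 = 44

44 years old


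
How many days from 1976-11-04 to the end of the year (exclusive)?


Day of year: 309 of 366
Remaining = 366 - 309

57 days


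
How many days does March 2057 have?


March 2057

31 days


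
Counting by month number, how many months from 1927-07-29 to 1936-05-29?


From July 1927 to May 1936
9 years * 12 = 108 months, minus 2 months = 106

106 months


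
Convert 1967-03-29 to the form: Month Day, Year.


ISO 1967-03-29 parses as year=1967, month=03, day=29
Month 3 -> March

March 29, 1967


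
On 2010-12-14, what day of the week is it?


Date: December 14, 2010
Anchor: Jan 1, 2010. With p = 2010 - 1 = 2009: (p + p//4 - p//100 + p//400) mod 7 = (2009 + 502 - 20 + 5) mod 7 = 2496 mod 7 = 4 -> Friday (Mon=0 ... Sun=6)
Days before December (Jan-Nov): 334; offset = 334 + 14 - 1 = 347
Weekday index = (4 + 347) mod 7 = 1

Day of the week: Tuesday


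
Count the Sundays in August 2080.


August 2080 has 31 days
Anchor: Jan 1, 2080. With p = 2080 - 1 = 2079: (p + p//4 - p//100 + p//400) mod 7 = (2079 + 519 - 20 + 5) mod 7 = 2583 mod 7 = 0 -> Monday (Mon=0 ... Sun=6)
Days before August (Jan-Jul): 213; August 1 index = (0 + 213) mod 7 = 3 -> Thursday
First Sunday is August 4
Sundays: 4, 11, 18, 25

4 Sundays


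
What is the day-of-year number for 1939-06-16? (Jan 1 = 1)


Date: June 16, 1939
Days in months 1 through 5: 151
Plus 16 days in June

Day of year: 167


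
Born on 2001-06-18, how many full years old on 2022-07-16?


Birth: 2001-06-18
Reference: 2022-07-16
Year difference: 2022 - 2001 = 21

21 years old


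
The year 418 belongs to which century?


Century = (year - 1) // 100 + 1
= (418 - 1) // 100 + 1
= 417 // 100 + 1
= 4 + 1

5th century


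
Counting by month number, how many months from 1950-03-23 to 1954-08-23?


From March 1950 to August 1954
4 years * 12 = 48 months, plus 5 months = 53

53 months


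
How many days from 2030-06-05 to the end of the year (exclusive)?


Day of year: 156 of 365
Remaining = 365 - 156

209 days


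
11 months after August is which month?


August is month 8
8 + 11 = 19; wrap: 19 - 12 = 7

July


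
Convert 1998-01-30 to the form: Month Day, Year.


ISO 1998-01-30 parses as year=1998, month=01, day=30
Month 1 -> January

January 30, 1998


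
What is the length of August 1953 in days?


August 1953

31 days


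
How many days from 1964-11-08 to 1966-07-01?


From 1964-11-08 to 1966-07-01
1964-11-08: days before November = 31 + 29 + 31 + 30 + 31 + 30 + 31 + 31 + 30 + 31 = 305 (1964 is a leap year); day of year = 305 + 8 = 313
1966-07-01: days before July = 31 + 28 + 31 + 30 + 31 + 30 = 181 (1966 is not a leap year); day of year = 181 + 1 = 182
Rest of 1964: 366 - 313 = 53
Full years 1965 (365): 365
Total = 53 + 365 + 182 = 600

600 days


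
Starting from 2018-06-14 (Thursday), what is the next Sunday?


Current: Thursday
Target: Sunday
Days ahead: 3

Next Sunday: 2018-06-17


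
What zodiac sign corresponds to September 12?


Date: September 12
Conventional tropical zodiac dates: Virgo from August 23 onward; Libra starts September 23
September 12 falls within the Virgo range

Virgo


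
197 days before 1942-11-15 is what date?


Start: 1942-11-15, subtract 197 days
Back 15 days from November 15 reaches October 31, 1942 -> 182 left
October 1942 has 31 days -> back to September 30, 1942 -> 151 left
September 1942 has 30 days -> back to August 31, 1942 -> 121 left
August 1942 has 31 days -> back to July 31, 1942 -> 90 left
July 1942 has 31 days -> back to June 30, 1942 -> 59 left
June 1942 has 30 days -> back to May 31, 1942 -> 29 left
May 1942: 31 - 29 = 2 -> lands on May 2

Result: 1942-05-02


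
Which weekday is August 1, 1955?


Target: August 1, 1955
Anchor: Jan 1, 1955. With p = 1955 - 1 = 1954: (p + p//4 - p//100 + p//400) mod 7 = (1954 + 488 - 19 + 4) mod 7 = 2427 mod 7 = 5 -> Saturday (Mon=0 ... Sun=6)
Days before August (Jan-Jul): 212 days
Weekday index = (5 + 212) mod 7 = 0

Monday


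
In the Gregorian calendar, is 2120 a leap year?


Gregorian leap year rule: divisible by 4, but not by 100, unless also by 400.
2120 is divisible by 4 but not 100 -> leap year

Yes


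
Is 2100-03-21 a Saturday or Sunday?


Anchor: Jan 1, 2100. With p = 2100 - 1 = 2099: (p + p//4 - p//100 + p//400) mod 7 = (2099 + 524 - 20 + 5) mod 7 = 2608 mod 7 = 4 -> Friday (Mon=0 ... Sun=6)
Day of year: 80; offset = 79
Weekday index = (4 + 79) mod 7 = 6 -> Sunday
Weekend days: Saturday, Sunday

Yes


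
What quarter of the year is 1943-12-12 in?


Month: December (month 12)
Q1: Jan-Mar, Q2: Apr-Jun, Q3: Jul-Sep, Q4: Oct-Dec

Q4


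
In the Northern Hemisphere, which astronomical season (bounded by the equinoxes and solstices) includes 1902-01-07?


Date: January 7
Astronomical Winter (approx.; exact equinox/solstice day varies by year): December 21 to March 19
January 7 falls within the Winter window

Winter


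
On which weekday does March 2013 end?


March 2013 has 31 days
Anchor: Jan 1, 2013. With p = 2013 - 1 = 2012: (p + p//4 - p//100 + p//400) mod 7 = (2012 + 503 - 20 + 5) mod 7 = 2500 mod 7 = 1 -> Tuesday (Mon=0 ... Sun=6)
Days before March (Jan-Feb): 59; March 1 index = (1 + 59) mod 7 = 4 -> Friday
Last day offset: 31 - 1 = 30 days
Weekday index = (4 + 30) mod 7 = 6

Sunday, March 31


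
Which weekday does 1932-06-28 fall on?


Date: June 28, 1932
Anchor: Jan 1, 1932. With p = 1932 - 1 = 1931: (p + p//4 - p//100 + p//400) mod 7 = (1931 + 482 - 19 + 4) mod 7 = 2398 mod 7 = 4 -> Friday (Mon=0 ... Sun=6)
Days before June (Jan-May): 152; offset = 152 + 28 - 1 = 179
Weekday index = (4 + 179) mod 7 = 1

Day of the week: Tuesday


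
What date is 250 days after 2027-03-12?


Start: 2027-03-12, add 250 days
March 2027 has 31 days: 31 - 12 = 19 days to March 31 -> 231 left
April 2027 has 30 days -> 201 left
May 2027 has 31 days -> 170 left
June 2027 has 30 days -> 140 left
July 2027 has 31 days -> 109 left
August 2027 has 31 days -> 78 left
September 2027 has 30 days -> 48 left
October 2027 has 31 days -> 17 left
November 2027: 17 <= 30 -> lands on November 17

Result: 2027-11-17


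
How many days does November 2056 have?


November 2056

30 days


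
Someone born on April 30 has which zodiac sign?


Date: April 30
Conventional tropical zodiac dates: Taurus from April 20 onward; Gemini starts May 21
April 30 falls within the Taurus range

Taurus


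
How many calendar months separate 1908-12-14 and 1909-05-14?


From December 1908 to May 1909
1 year * 12 = 12 months, minus 7 months = 5

5 months


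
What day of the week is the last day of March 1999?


March 1999 has 31 days
Anchor: Jan 1, 1999. With p = 1999 - 1 = 1998: (p + p//4 - p//100 + p//400) mod 7 = (1998 + 499 - 19 + 4) mod 7 = 2482 mod 7 = 4 -> Friday (Mon=0 ... Sun=6)
Days before March (Jan-Feb): 59; March 1 index = (4 + 59) mod 7 = 0 -> Monday
Last day offset: 31 - 1 = 30 days
Weekday index = (0 + 30) mod 7 = 2

Wednesday, March 31


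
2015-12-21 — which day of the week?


Date: December 21, 2015
Anchor: Jan 1, 2015. With p = 2015 - 1 = 2014: (p + p//4 - p//100 + p//400) mod 7 = (2014 + 503 - 20 + 5) mod 7 = 2502 mod 7 = 3 -> Thursday (Mon=0 ... Sun=6)
Days before December (Jan-Nov): 334; offset = 334 + 21 - 1 = 354
Weekday index = (3 + 354) mod 7 = 0

Day of the week: Monday


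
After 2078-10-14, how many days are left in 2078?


Day of year: 287 of 365
Remaining = 365 - 287

78 days


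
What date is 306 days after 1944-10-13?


Start: 1944-10-13, add 306 days
October 1944 has 31 days: 31 - 13 = 18 days to October 31 -> 288 left
November 1944 has 30 days -> 258 left
December 1944 has 31 days -> 227 left
January 1945 has 31 days -> 196 left
February 1945 has 28 days -> 168 left
March 1945 has 31 days -> 137 left
April 1945 has 30 days -> 107 left
May 1945 has 31 days -> 76 left
June 1945 has 30 days -> 46 left
July 1945 has 31 days -> 15 left
August 1945: 15 <= 31 -> lands on August 15

Result: 1945-08-15


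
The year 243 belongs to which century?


Century = (year - 1) // 100 + 1
= (243 - 1) // 100 + 1
= 242 // 100 + 1
= 2 + 1

3rd century


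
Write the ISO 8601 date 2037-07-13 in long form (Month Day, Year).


ISO 2037-07-13 parses as year=2037, month=07, day=13
Month 7 -> July

July 13, 2037


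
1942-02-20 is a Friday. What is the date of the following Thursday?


Current: Friday
Target: Thursday
Days ahead: 6

Next Thursday: 1942-02-26


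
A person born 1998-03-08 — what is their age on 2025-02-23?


Birth: 1998-03-08
Reference: 2025-02-23
Year difference: 2025 - 1998 = 27
Birthday not yet reached in 2025, subtract 1

26 years old


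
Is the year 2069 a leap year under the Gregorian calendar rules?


Gregorian leap year rule: divisible by 4, but not by 100, unless also by 400.
2069 is not divisible by 4 -> not a leap year

No


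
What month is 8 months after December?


December is month 12
12 + 8 = 20; wrap: 20 - 12 = 8

August


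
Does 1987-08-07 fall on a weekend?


Anchor: Jan 1, 1987. With p = 1987 - 1 = 1986: (p + p//4 - p//100 + p//400) mod 7 = (1986 + 496 - 19 + 4) mod 7 = 2467 mod 7 = 3 -> Thursday (Mon=0 ... Sun=6)
Day of year: 219; offset = 218
Weekday index = (3 + 218) mod 7 = 4 -> Friday
Weekend days: Saturday, Sunday

No


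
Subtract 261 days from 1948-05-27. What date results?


Start: 1948-05-27, subtract 261 days
Back 27 days from May 27 reaches April 30, 1948 -> 234 left
April 1948 has 30 days -> back to March 31, 1948 -> 204 left
March 1948 has 31 days -> back to February 29, 1948 -> 173 left
February 1948 has 29 days -> back to January 31, 1948 -> 144 left
January 1948 has 31 days -> back to December 31, 1947 -> 113 left
December 1947 has 31 days -> back to November 30, 1947 -> 82 left
November 1947 has 30 days -> back to October 31, 1947 -> 52 left
October 1947 has 31 days -> back to September 30, 1947 -> 21 left
September 1947: 30 - 21 = 9 -> lands on September 9

Result: 1947-09-09


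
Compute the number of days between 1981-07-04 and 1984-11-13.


From 1981-07-04 to 1984-11-13
1981-07-04: days before July = 31 + 28 + 31 + 30 + 31 + 30 = 181 (1981 is not a leap year); day of year = 181 + 4 = 185
1984-11-13: days before November = 31 + 29 + 31 + 30 + 31 + 30 + 31 + 31 + 30 + 31 = 305 (1984 is a leap year); day of year = 305 + 13 = 318
Rest of 1981: 365 - 185 = 180
Full years 1982 (365), 1983 (365): 730
Total = 180 + 730 + 318 = 1228

1228 days


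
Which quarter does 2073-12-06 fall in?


Month: December (month 12)
Q1: Jan-Mar, Q2: Apr-Jun, Q3: Jul-Sep, Q4: Oct-Dec

Q4


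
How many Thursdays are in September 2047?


September 2047 has 30 days
Anchor: Jan 1, 2047. With p = 2047 - 1 = 2046: (p + p//4 - p//100 + p//400) mod 7 = (2046 + 511 - 20 + 5) mod 7 = 2542 mod 7 = 1 -> Tuesday (Mon=0 ... Sun=6)
Days before September (Jan-Aug): 243; September 1 index = (1 + 243) mod 7 = 6 -> Sunday
First Thursday is September 5
Thursdays: 5, 12, 19, 26

4 Thursdays


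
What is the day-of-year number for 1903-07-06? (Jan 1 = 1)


Date: July 6, 1903
Days in months 1 through 6: 181
Plus 6 days in July

Day of year: 187


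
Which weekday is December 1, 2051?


Target: December 1, 2051
Anchor: Jan 1, 2051. With p = 2051 - 1 = 2050: (p + p//4 - p//100 + p//400) mod 7 = (2050 + 512 - 20 + 5) mod 7 = 2547 mod 7 = 6 -> Sunday (Mon=0 ... Sun=6)
Days before December (Jan-Nov): 334 days
Weekday index = (6 + 334) mod 7 = 4

Friday


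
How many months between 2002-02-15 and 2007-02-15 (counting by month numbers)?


From February 2002 to February 2007
5 years * 12 = 60 months = 60

60 months


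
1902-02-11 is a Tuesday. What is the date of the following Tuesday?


Current: Tuesday
Target: Tuesday
Days ahead: 7

Next Tuesday: 1902-02-18


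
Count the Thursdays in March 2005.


March 2005 has 31 days
Anchor: Jan 1, 2005. With p = 2005 - 1 = 2004: (p + p//4 - p//100 + p//400) mod 7 = (2004 + 501 - 20 + 5) mod 7 = 2490 mod 7 = 5 -> Saturday (Mon=0 ... Sun=6)
Days before March (Jan-Feb): 59; March 1 index = (5 + 59) mod 7 = 1 -> Tuesday
First Thursday is March 3
Thursdays: 3, 10, 17, 24, 31

5 Thursdays


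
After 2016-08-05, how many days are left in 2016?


Day of year: 218 of 366
Remaining = 366 - 218

148 days


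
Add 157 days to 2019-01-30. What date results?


Start: 2019-01-30, add 157 days
January 2019 has 31 days: 31 - 30 = 1 day to January 31 -> 156 left
February 2019 has 28 days -> 128 left
March 2019 has 31 days -> 97 left
April 2019 has 30 days -> 67 left
May 2019 has 31 days -> 36 left
June 2019 has 30 days -> 6 left
July 2019: 6 <= 31 -> lands on July 6

Result: 2019-07-06


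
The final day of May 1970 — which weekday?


May 1970 has 31 days
Anchor: Jan 1, 1970. With p = 1970 - 1 = 1969: (p + p//4 - p//100 + p//400) mod 7 = (1969 + 492 - 19 + 4) mod 7 = 2446 mod 7 = 3 -> Thursday (Mon=0 ... Sun=6)
Days before May (Jan-Apr): 120; May 1 index = (3 + 120) mod 7 = 4 -> Friday
Last day offset: 31 - 1 = 30 days
Weekday index = (4 + 30) mod 7 = 6

Sunday, May 31


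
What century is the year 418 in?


Century = (year - 1) // 100 + 1
= (418 - 1) // 100 + 1
= 417 // 100 + 1
= 4 + 1

5th century


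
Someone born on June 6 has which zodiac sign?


Date: June 6
Conventional tropical zodiac dates: Gemini from May 21 onward; Cancer starts June 21
June 6 falls within the Gemini range

Gemini


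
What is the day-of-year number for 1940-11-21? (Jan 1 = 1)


Date: November 21, 1940
Days in months 1 through 10: 305
Plus 21 days in November

Day of year: 326


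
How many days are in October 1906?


October 1906

31 days


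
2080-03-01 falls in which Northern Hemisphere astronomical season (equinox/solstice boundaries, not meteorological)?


Date: March 1
Astronomical Winter (approx.; exact equinox/solstice day varies by year): December 21 to March 19
March 1 falls within the Winter window

Winter


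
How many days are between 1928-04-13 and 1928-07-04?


From 1928-04-13 to 1928-07-04
1928-04-13: days before April = 31 + 29 + 31 = 91 (1928 is a leap year); day of year = 91 + 13 = 104
1928-07-04: days before July = 31 + 29 + 31 + 30 + 31 + 30 = 182 (1928 is a leap year); day of year = 182 + 4 = 186
Same year: 186 - 104 = 82

82 days


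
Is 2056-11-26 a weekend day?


Anchor: Jan 1, 2056. With p = 2056 - 1 = 2055: (p + p//4 - p//100 + p//400) mod 7 = (2055 + 513 - 20 + 5) mod 7 = 2553 mod 7 = 5 -> Saturday (Mon=0 ... Sun=6)
Day of year: 331; offset = 330
Weekday index = (5 + 330) mod 7 = 6 -> Sunday
Weekend days: Saturday, Sunday

Yes


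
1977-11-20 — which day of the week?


Date: November 20, 1977
Anchor: Jan 1, 1977. With p = 1977 - 1 = 1976: (p + p//4 - p//100 + p//400) mod 7 = (1976 + 494 - 19 + 4) mod 7 = 2455 mod 7 = 5 -> Saturday (Mon=0 ... Sun=6)
Days before November (Jan-Oct): 304; offset = 304 + 20 - 1 = 323
Weekday index = (5 + 323) mod 7 = 6

Day of the week: Sunday


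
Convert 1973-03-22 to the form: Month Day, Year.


ISO 1973-03-22 parses as year=1973, month=03, day=22
Month 3 -> March

March 22, 1973


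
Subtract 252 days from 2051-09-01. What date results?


Start: 2051-09-01, subtract 252 days
Back 1 day from September 1 reaches August 31, 2051 -> 251 left
August 2051 has 31 days -> back to July 31, 2051 -> 220 left
July 2051 has 31 days -> back to June 30, 2051 -> 189 left
June 2051 has 30 days -> back to May 31, 2051 -> 159 left
May 2051 has 31 days -> back to April 30, 2051 -> 128 left
April 2051 has 30 days -> back to March 31, 2051 -> 98 left
March 2051 has 31 days -> back to February 28, 2051 -> 67 left
February 2051 has 28 days -> back to January 31, 2051 -> 39 left
January 2051 has 31 days -> back to December 31, 2050 -> 8 left
December 2050: 31 - 8 = 23 -> lands on December 23

Result: 2050-12-23


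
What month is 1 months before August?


August is month 8
8 - 1 = 7

July


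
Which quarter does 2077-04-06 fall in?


Month: April (month 4)
Q1: Jan-Mar, Q2: Apr-Jun, Q3: Jul-Sep, Q4: Oct-Dec

Q2


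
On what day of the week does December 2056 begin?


Target: December 1, 2056
Anchor: Jan 1, 2056. With p = 2056 - 1 = 2055: (p + p//4 - p//100 + p//400) mod 7 = (2055 + 513 - 20 + 5) mod 7 = 2553 mod 7 = 5 -> Saturday (Mon=0 ... Sun=6)
Days before December (Jan-Nov): 335 days
Weekday index = (5 + 335) mod 7 = 4

Friday


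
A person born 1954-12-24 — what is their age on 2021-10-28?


Birth: 1954-12-24
Reference: 2021-10-28
Year difference: 2021 - 1954 = 67
Birthday not yet reached in 2021, subtract 1

66 years old


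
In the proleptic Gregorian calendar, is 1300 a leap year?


Gregorian leap year rule: divisible by 4, but not by 100, unless also by 400.
1300 is divisible by 100 but not 400 -> not a leap year

No


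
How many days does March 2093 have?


March 2093

31 days


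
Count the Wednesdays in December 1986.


December 1986 has 31 days
Anchor: Jan 1, 1986. With p = 1986 - 1 = 1985: (p + p//4 - p//100 + p//400) mod 7 = (1985 + 496 - 19 + 4) mod 7 = 2466 mod 7 = 2 -> Wednesday (Mon=0 ... Sun=6)
Days before December (Jan-Nov): 334; December 1 index = (2 + 334) mod 7 = 0 -> Monday
First Wednesday is December 3
Wednesdays: 3, 10, 17, 24, 31

5 Wednesdays


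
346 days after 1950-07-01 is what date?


Start: 1950-07-01, add 346 days
July 1950 has 31 days: 31 - 1 = 30 days to July 31 -> 316 left
August 1950 has 31 days -> 285 left
September 1950 has 30 days -> 255 left
October 1950 has 31 days -> 224 left
November 1950 has 30 days -> 194 left
December 1950 has 31 days -> 163 left
January 1951 has 31 days -> 132 left
February 1951 has 28 days -> 104 left
March 1951 has 31 days -> 73 left
April 1951 has 30 days -> 43 left
May 1951 has 31 days -> 12 left
June 1951: 12 <= 30 -> lands on June 12

Result: 1951-06-12


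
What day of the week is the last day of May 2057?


May 2057 has 31 days
Anchor: Jan 1, 2057. With p = 2057 - 1 = 2056: (p + p//4 - p//100 + p//400) mod 7 = (2056 + 514 - 20 + 5) mod 7 = 2555 mod 7 = 0 -> Monday (Mon=0 ... Sun=6)
Days before May (Jan-Apr): 120; May 1 index = (0 + 120) mod 7 = 1 -> Tuesday
Last day offset: 31 - 1 = 30 days
Weekday index = (1 + 30) mod 7 = 3

Thursday, May 31


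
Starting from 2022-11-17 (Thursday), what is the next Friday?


Current: Thursday
Target: Friday
Days ahead: 1

Next Friday: 2022-11-18


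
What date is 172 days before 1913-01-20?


Start: 1913-01-20, subtract 172 days
Back 20 days from January 20 reaches December 31, 1912 -> 152 left
December 1912 has 31 days -> back to November 30, 1912 -> 121 left
November 1912 has 30 days -> back to October 31, 1912 -> 91 left
October 1912 has 31 days -> back to September 30, 1912 -> 60 left
September 1912 has 30 days -> back to August 31, 1912 -> 30 left
August 1912: 31 - 30 = 1 -> lands on August 1

Result: 1912-08-01


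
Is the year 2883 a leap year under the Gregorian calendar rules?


Gregorian leap year rule: divisible by 4, but not by 100, unless also by 400.
2883 is not divisible by 4 -> not a leap year

No


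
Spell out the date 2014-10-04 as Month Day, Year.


ISO 2014-10-04 parses as year=2014, month=10, day=04
Month 10 -> October

October 4, 2014


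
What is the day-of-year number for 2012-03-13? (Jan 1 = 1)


Date: March 13, 2012
Days in months 1 through 2: 60
Plus 13 days in March

Day of year: 73


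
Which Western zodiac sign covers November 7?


Date: November 7
Conventional tropical zodiac dates: Scorpio from October 23 onward; Sagittarius starts November 22
November 7 falls within the Scorpio range

Scorpio


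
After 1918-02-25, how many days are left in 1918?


Day of year: 56 of 365
Remaining = 365 - 56

309 days


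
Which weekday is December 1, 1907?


Target: December 1, 1907
Anchor: Jan 1, 1907. With p = 1907 - 1 = 1906: (p + p//4 - p//100 + p//400) mod 7 = (1906 + 476 - 19 + 4) mod 7 = 2367 mod 7 = 1 -> Tuesday (Mon=0 ... Sun=6)
Days before December (Jan-Nov): 334 days
Weekday index = (1 + 334) mod 7 = 6

Sunday


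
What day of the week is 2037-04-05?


Date: April 5, 2037
Anchor: Jan 1, 2037. With p = 2037 - 1 = 2036: (p + p//4 - p//100 + p//400) mod 7 = (2036 + 509 - 20 + 5) mod 7 = 2530 mod 7 = 3 -> Thursday (Mon=0 ... Sun=6)
Days before April (Jan-Mar): 90; offset = 90 + 5 - 1 = 94
Weekday index = (3 + 94) mod 7 = 6

Day of the week: Sunday


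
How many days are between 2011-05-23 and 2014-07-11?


From 2011-05-23 to 2014-07-11
2011-05-23: days before May = 31 + 28 + 31 + 30 = 120 (2011 is not a leap year); day of year = 120 + 23 = 143
2014-07-11: days before July = 31 + 28 + 31 + 30 + 31 + 30 = 181 (2014 is not a leap year); day of year = 181 + 11 = 192
Rest of 2011: 365 - 143 = 222
Full years 2012 (366), 2013 (365): 731
Total = 222 + 731 + 192 = 1145

1145 days


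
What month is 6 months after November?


November is month 11
11 + 6 = 17; wrap: 17 - 12 = 5

May


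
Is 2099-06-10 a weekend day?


Anchor: Jan 1, 2099. With p = 2099 - 1 = 2098: (p + p//4 - p//100 + p//400) mod 7 = (2098 + 524 - 20 + 5) mod 7 = 2607 mod 7 = 3 -> Thursday (Mon=0 ... Sun=6)
Day of year: 161; offset = 160
Weekday index = (3 + 160) mod 7 = 2 -> Wednesday
Weekend days: Saturday, Sunday

No


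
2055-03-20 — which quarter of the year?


Month: March (month 3)
Q1: Jan-Mar, Q2: Apr-Jun, Q3: Jul-Sep, Q4: Oct-Dec

Q1


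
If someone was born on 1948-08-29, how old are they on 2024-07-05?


Birth: 1948-08-29
Reference: 2024-07-05
Year difference: 2024 - 1948 = 76
Birthday not yet reached in 2024, subtract 1

75 years old


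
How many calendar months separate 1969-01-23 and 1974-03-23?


From January 1969 to March 1974
5 years * 12 = 60 months, plus 2 months = 62

62 months


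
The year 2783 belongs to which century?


Century = (year - 1) // 100 + 1
= (2783 - 1) // 100 + 1
= 2782 // 100 + 1
= 27 + 1

28th century


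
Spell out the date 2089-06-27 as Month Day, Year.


ISO 2089-06-27 parses as year=2089, month=06, day=27
Month 6 -> June

June 27, 2089


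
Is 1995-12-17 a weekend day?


Anchor: Jan 1, 1995. With p = 1995 - 1 = 1994: (p + p//4 - p//100 + p//400) mod 7 = (1994 + 498 - 19 + 4) mod 7 = 2477 mod 7 = 6 -> Sunday (Mon=0 ... Sun=6)
Day of year: 351; offset = 350
Weekday index = (6 + 350) mod 7 = 6 -> Sunday
Weekend days: Saturday, Sunday

Yes


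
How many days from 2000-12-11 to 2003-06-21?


From 2000-12-11 to 2003-06-21
2000-12-11: days before December = 31 + 29 + 31 + 30 + 31 + 30 + 31 + 31 + 30 + 31 + 30 = 335 (2000 is a leap year); day of year = 335 + 11 = 346
2003-06-21: days before June = 31 + 28 + 31 + 30 + 31 = 151 (2003 is not a leap year); day of year = 151 + 21 = 172
Rest of 2000: 366 - 346 = 20
Full years 2001 (365), 2002 (365): 730
Total = 20 + 730 + 172 = 922

922 days


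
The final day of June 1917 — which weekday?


June 1917 has 30 days
Anchor: Jan 1, 1917. With p = 1917 - 1 = 1916: (p + p//4 - p//100 + p//400) mod 7 = (1916 + 479 - 19 + 4) mod 7 = 2380 mod 7 = 0 -> Monday (Mon=0 ... Sun=6)
Days before June (Jan-May): 151; June 1 index = (0 + 151) mod 7 = 4 -> Friday
Last day offset: 30 - 1 = 29 days
Weekday index = (4 + 29) mod 7 = 5

Saturday, June 30


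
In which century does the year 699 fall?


Century = (year - 1) // 100 + 1
= (699 - 1) // 100 + 1
= 698 // 100 + 1
= 6 + 1

7th century


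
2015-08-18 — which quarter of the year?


Month: August (month 8)
Q1: Jan-Mar, Q2: Apr-Jun, Q3: Jul-Sep, Q4: Oct-Dec

Q3


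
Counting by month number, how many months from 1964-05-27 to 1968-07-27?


From May 1964 to July 1968
4 years * 12 = 48 months, plus 2 months = 50

50 months


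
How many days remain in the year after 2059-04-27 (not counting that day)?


Day of year: 117 of 365
Remaining = 365 - 117

248 days


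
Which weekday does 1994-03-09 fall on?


Date: March 9, 1994
Anchor: Jan 1, 1994. With p = 1994 - 1 = 1993: (p + p//4 - p//100 + p//400) mod 7 = (1993 + 498 - 19 + 4) mod 7 = 2476 mod 7 = 5 -> Saturday (Mon=0 ... Sun=6)
Days before March (Jan-Feb): 59; offset = 59 + 9 - 1 = 67
Weekday index = (5 + 67) mod 7 = 2

Day of the week: Wednesday


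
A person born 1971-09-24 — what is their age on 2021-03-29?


Birth: 1971-09-24
Reference: 2021-03-29
Year difference: 2021 - 1971 = 50
Birthday not yet reached in 2021, subtract 1

49 years old


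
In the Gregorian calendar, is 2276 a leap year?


Gregorian leap year rule: divisible by 4, but not by 100, unless also by 400.
2276 is divisible by 4 but not 100 -> leap year

Yes


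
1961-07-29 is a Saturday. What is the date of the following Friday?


Current: Saturday
Target: Friday
Days ahead: 6

Next Friday: 1961-08-04


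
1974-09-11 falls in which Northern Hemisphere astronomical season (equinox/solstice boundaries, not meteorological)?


Date: September 11
Astronomical Summer (approx.; exact equinox/solstice day varies by year): June 21 to September 21
September 11 falls within the Summer window

Summer


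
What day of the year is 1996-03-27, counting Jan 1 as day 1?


Date: March 27, 1996
Days in months 1 through 2: 60
Plus 27 days in March

Day of year: 87


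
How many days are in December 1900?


December 1900

31 days


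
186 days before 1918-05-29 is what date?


Start: 1918-05-29, subtract 186 days
Back 29 days from May 29 reaches April 30, 1918 -> 157 left
April 1918 has 30 days -> back to March 31, 1918 -> 127 left
March 1918 has 31 days -> back to February 28, 1918 -> 96 left
February 1918 has 28 days -> back to January 31, 1918 -> 68 left
January 1918 has 31 days -> back to December 31, 1917 -> 37 left
December 1917 has 31 days -> back to November 30, 1917 -> 6 left
November 1917: 30 - 6 = 24 -> lands on November 24

Result: 1917-11-24


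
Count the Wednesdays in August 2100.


August 2100 has 31 days
Anchor: Jan 1, 2100. With p = 2100 - 1 = 2099: (p + p//4 - p//100 + p//400) mod 7 = (2099 + 524 - 20 + 5) mod 7 = 2608 mod 7 = 4 -> Friday (Mon=0 ... Sun=6)
Days before August (Jan-Jul): 212; August 1 index = (4 + 212) mod 7 = 6 -> Sunday
First Wednesday is August 4
Wednesdays: 4, 11, 18, 25

4 Wednesdays


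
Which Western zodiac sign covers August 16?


Date: August 16
Conventional tropical zodiac dates: Leo from July 23 onward; Virgo starts August 23
August 16 falls within the Leo range

Leo


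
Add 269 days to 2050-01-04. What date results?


Start: 2050-01-04, add 269 days
January 2050 has 31 days: 31 - 4 = 27 days to January 31 -> 242 left
February 2050 has 28 days -> 214 left
March 2050 has 31 days -> 183 left
April 2050 has 30 days -> 153 left
May 2050 has 31 days -> 122 left
June 2050 has 30 days -> 92 left
July 2050 has 31 days -> 61 left
August 2050 has 31 days -> 30 left
September 2050: 30 <= 30 -> lands on September 30

Result: 2050-09-30


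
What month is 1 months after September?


September is month 9
9 + 1 = 10

October


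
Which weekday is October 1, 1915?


Target: October 1, 1915
Anchor: Jan 1, 1915. With p = 1915 - 1 = 1914: (p + p//4 - p//100 + p//400) mod 7 = (1914 + 478 - 19 + 4) mod 7 = 2377 mod 7 = 4 -> Friday (Mon=0 ... Sun=6)
Days before October (Jan-Sep): 273 days
Weekday index = (4 + 273) mod 7 = 4

Friday


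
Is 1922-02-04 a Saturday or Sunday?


Anchor: Jan 1, 1922. With p = 1922 - 1 = 1921: (p + p//4 - p//100 + p//400) mod 7 = (1921 + 480 - 19 + 4) mod 7 = 2386 mod 7 = 6 -> Sunday (Mon=0 ... Sun=6)
Day of year: 35; offset = 34
Weekday index = (6 + 34) mod 7 = 5 -> Saturday
Weekend days: Saturday, Sunday

Yes


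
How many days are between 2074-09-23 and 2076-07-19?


From 2074-09-23 to 2076-07-19
2074-09-23: days before September = 31 + 28 + 31 + 30 + 31 + 30 + 31 + 31 = 243 (2074 is not a leap year); day of year = 243 + 23 = 266
2076-07-19: days before July = 31 + 29 + 31 + 30 + 31 + 30 = 182 (2076 is a leap year); day of year = 182 + 19 = 201
Rest of 2074: 365 - 266 = 99
Full years 2075 (365): 365
Total = 99 + 365 + 201 = 665

665 days


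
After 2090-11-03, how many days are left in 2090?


Day of year: 307 of 365
Remaining = 365 - 307

58 days


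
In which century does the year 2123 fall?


Century = (year - 1) // 100 + 1
= (2123 - 1) // 100 + 1
= 2122 // 100 + 1
= 21 + 1

22nd century


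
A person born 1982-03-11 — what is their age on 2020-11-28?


Birth: 1982-03-11
Reference: 2020-11-28
Year difference: 2020 - 1982 = 38

38 years old


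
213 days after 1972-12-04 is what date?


Start: 1972-12-04, add 213 days
December 1972 has 31 days: 31 - 4 = 27 days to December 31 -> 186 left
January 1973 has 31 days -> 155 left
February 1973 has 28 days -> 127 left
March 1973 has 31 days -> 96 left
April 1973 has 30 days -> 66 left
May 1973 has 31 days -> 35 left
June 1973 has 30 days -> 5 left
July 1973: 5 <= 31 -> lands on July 5

Result: 1973-07-05


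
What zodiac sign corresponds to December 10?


Date: December 10
Conventional tropical zodiac dates: Sagittarius from November 22 onward; Capricorn starts December 22
December 10 falls within the Sagittarius range

Sagittarius


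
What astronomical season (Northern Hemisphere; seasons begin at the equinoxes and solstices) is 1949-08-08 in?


Date: August 8
Astronomical Summer (approx.; exact equinox/solstice day varies by year): June 21 to September 21
August 8 falls within the Summer window

Summer


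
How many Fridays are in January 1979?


January 1979 has 31 days
Anchor: Jan 1, 1979. With p = 1979 - 1 = 1978: (p + p//4 - p//100 + p//400) mod 7 = (1978 + 494 - 19 + 4) mod 7 = 2457 mod 7 = 0 -> Monday (Mon=0 ... Sun=6)
January 1 is the anchor itself -> Monday
First Friday is January 5
Fridays: 5, 12, 19, 26

4 Fridays


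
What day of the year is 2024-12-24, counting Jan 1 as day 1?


Date: December 24, 2024
Days in months 1 through 11: 335
Plus 24 days in December

Day of year: 359


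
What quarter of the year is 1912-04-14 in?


Month: April (month 4)
Q1: Jan-Mar, Q2: Apr-Jun, Q3: Jul-Sep, Q4: Oct-Dec

Q2


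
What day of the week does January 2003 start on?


Target: January 1, 2003
Anchor: Jan 1, 2003. With p = 2003 - 1 = 2002: (p + p//4 - p//100 + p//400) mod 7 = (2002 + 500 - 20 + 5) mod 7 = 2487 mod 7 = 2 -> Wednesday (Mon=0 ... Sun=6)
Offset from anchor: 0 days
Weekday index = (2 + 0) mod 7 = 2

Wednesday


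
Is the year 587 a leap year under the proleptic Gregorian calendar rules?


Gregorian leap year rule: divisible by 4, but not by 100, unless also by 400.
587 is not divisible by 4 -> not a leap year

No


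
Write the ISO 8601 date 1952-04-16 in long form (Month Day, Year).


ISO 1952-04-16 parses as year=1952, month=04, day=16
Month 4 -> April

April 16, 1952


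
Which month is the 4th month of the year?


Month 4 of 12

April


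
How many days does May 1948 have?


May 1948

31 days


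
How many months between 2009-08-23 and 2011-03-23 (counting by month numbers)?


From August 2009 to March 2011
2 years * 12 = 24 months, minus 5 months = 19

19 months


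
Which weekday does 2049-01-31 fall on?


Date: January 31, 2049
Anchor: Jan 1, 2049. With p = 2049 - 1 = 2048: (p + p//4 - p//100 + p//400) mod 7 = (2048 + 512 - 20 + 5) mod 7 = 2545 mod 7 = 4 -> Friday (Mon=0 ... Sun=6)
Days into year = 31 - 1 = 30
Weekday index = (4 + 30) mod 7 = 6

Day of the week: Sunday


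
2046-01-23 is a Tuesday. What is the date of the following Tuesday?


Current: Tuesday
Target: Tuesday
Days ahead: 7

Next Tuesday: 2046-01-30


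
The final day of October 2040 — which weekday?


October 2040 has 31 days
Anchor: Jan 1, 2040. With p = 2040 - 1 = 2039: (p + p//4 - p//100 + p//400) mod 7 = (2039 + 509 - 20 + 5) mod 7 = 2533 mod 7 = 6 -> Sunday (Mon=0 ... Sun=6)
Days before October (Jan-Sep): 274; October 1 index = (6 + 274) mod 7 = 0 -> Monday
Last day offset: 31 - 1 = 30 days
Weekday index = (0 + 30) mod 7 = 2

Wednesday, October 31


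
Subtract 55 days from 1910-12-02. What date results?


Start: 1910-12-02, subtract 55 days
Back 2 days from December 2 reaches November 30, 1910 -> 53 left
November 1910 has 30 days -> back to October 31, 1910 -> 23 left
October 1910: 31 - 23 = 8 -> lands on October 8

Result: 1910-10-08


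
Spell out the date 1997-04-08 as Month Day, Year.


ISO 1997-04-08 parses as year=1997, month=04, day=08
Month 4 -> April

April 8, 1997


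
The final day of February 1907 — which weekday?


February 1907 has 28 days
Anchor: Jan 1, 1907. With p = 1907 - 1 = 1906: (p + p//4 - p//100 + p//400) mod 7 = (1906 + 476 - 19 + 4) mod 7 = 2367 mod 7 = 1 -> Tuesday (Mon=0 ... Sun=6)
Days before February (Jan): 31; February 1 index = (1 + 31) mod 7 = 4 -> Friday
Last day offset: 28 - 1 = 27 days
Weekday index = (4 + 27) mod 7 = 3

Thursday, February 28


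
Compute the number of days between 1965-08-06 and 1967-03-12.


From 1965-08-06 to 1967-03-12
1965-08-06: days before August = 31 + 28 + 31 + 30 + 31 + 30 + 31 = 212 (1965 is not a leap year); day of year = 212 + 6 = 218
1967-03-12: days before March = 31 + 28 = 59 (1967 is not a leap year); day of year = 59 + 12 = 71
Rest of 1965: 365 - 218 = 147
Full years 1966 (365): 365
Total = 147 + 365 + 71 = 583

583 days


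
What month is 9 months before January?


January is month 1
1 - 9 = -8; wrap: -8 + 12 = 4

April


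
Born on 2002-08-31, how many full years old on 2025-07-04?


Birth: 2002-08-31
Reference: 2025-07-04
Year difference: 2025 - 2002 = 23
Birthday not yet reached in 2025, subtract 1

22 years old


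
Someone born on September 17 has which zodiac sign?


Date: September 17
Conventional tropical zodiac dates: Virgo from August 23 onward; Libra starts September 23
September 17 falls within the Virgo range

Virgo


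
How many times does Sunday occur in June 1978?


June 1978 has 30 days
Anchor: Jan 1, 1978. With p = 1978 - 1 = 1977: (p + p//4 - p//100 + p//400) mod 7 = (1977 + 494 - 19 + 4) mod 7 = 2456 mod 7 = 6 -> Sunday (Mon=0 ... Sun=6)
Days before June (Jan-May): 151; June 1 index = (6 + 151) mod 7 = 3 -> Thursday
First Sunday is June 4
Sundays: 4, 11, 18, 25

4 Sundays


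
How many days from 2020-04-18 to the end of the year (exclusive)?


Day of year: 109 of 366
Remaining = 366 - 109

257 days


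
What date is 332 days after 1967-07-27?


Start: 1967-07-27, add 332 days
July 1967 has 31 days: 31 - 27 = 4 days to July 31 -> 328 left
August 1967 has 31 days -> 297 left
September 1967 has 30 days -> 267 left
October 1967 has 31 days -> 236 left
November 1967 has 30 days -> 206 left
December 1967 has 31 days -> 175 left
January 1968 has 31 days -> 144 left
February 1968 has 29 days -> 115 left
March 1968 has 31 days -> 84 left
April 1968 has 30 days -> 54 left
May 1968 has 31 days -> 23 left
June 1968: 23 <= 30 -> lands on June 23

Result: 1968-06-23


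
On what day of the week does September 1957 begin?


Target: September 1, 1957
Anchor: Jan 1, 1957. With p = 1957 - 1 = 1956: (p + p//4 - p//100 + p//400) mod 7 = (1956 + 489 - 19 + 4) mod 7 = 2430 mod 7 = 1 -> Tuesday (Mon=0 ... Sun=6)
Days before September (Jan-Aug): 243 days
Weekday index = (1 + 243) mod 7 = 6

Sunday


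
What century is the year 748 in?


Century = (year - 1) // 100 + 1
= (748 - 1) // 100 + 1
= 747 // 100 + 1
= 7 + 1

8th century


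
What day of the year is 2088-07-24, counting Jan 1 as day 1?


Date: July 24, 2088
Days in months 1 through 6: 182
Plus 24 days in July

Day of year: 206


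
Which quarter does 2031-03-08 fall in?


Month: March (month 3)
Q1: Jan-Mar, Q2: Apr-Jun, Q3: Jul-Sep, Q4: Oct-Dec

Q1


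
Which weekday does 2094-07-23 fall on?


Date: July 23, 2094
Anchor: Jan 1, 2094. With p = 2094 - 1 = 2093: (p + p//4 - p//100 + p//400) mod 7 = (2093 + 523 - 20 + 5) mod 7 = 2601 mod 7 = 4 -> Friday (Mon=0 ... Sun=6)
Days before July (Jan-Jun): 181; offset = 181 + 23 - 1 = 203
Weekday index = (4 + 203) mod 7 = 4

Day of the week: Friday


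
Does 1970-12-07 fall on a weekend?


Anchor: Jan 1, 1970. With p = 1970 - 1 = 1969: (p + p//4 - p//100 + p//400) mod 7 = (1969 + 492 - 19 + 4) mod 7 = 2446 mod 7 = 3 -> Thursday (Mon=0 ... Sun=6)
Day of year: 341; offset = 340
Weekday index = (3 + 340) mod 7 = 0 -> Monday
Weekend days: Saturday, Sunday

No
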